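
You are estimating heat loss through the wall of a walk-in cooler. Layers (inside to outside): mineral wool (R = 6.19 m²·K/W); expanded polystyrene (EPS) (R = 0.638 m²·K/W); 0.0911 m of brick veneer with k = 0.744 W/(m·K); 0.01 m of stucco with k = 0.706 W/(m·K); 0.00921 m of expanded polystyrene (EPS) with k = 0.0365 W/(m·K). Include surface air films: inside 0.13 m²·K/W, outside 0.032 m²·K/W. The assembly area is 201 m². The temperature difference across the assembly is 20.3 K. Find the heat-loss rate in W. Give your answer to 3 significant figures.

0.0911/0.744 = 0.1224
0.01/0.706 = 0.01416
0.00921/0.0365 = 0.2523
R_total = 0.13 + 6.19 + 0.638 + 0.1224 + 0.01416 + 0.2523 + 0.032 = 7.379 m²·K/W
Q = A·ΔT/R = 201 × 20.3 / 7.379 = 553 W

553 W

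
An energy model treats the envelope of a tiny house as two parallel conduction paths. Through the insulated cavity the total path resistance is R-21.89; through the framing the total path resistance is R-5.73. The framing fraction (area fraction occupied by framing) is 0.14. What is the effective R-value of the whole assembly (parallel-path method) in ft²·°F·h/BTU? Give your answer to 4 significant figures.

U_eff = 0.86/21.89 + 0.14/5.73 = 0.039287 + 0.024433 = 0.06372
R_eff = 1/U_eff = 15.694 ft²·°F·h/BTU

15.69 ft²·°F·h/BTU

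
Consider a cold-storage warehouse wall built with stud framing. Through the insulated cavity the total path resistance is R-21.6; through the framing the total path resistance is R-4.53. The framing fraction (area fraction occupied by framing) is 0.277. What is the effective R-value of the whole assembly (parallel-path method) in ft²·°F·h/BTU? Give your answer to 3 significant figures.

U_eff = 0.723/21.6 + 0.277/4.53 = 0.03347 + 0.06115 = 0.09462
R_eff = 1/U_eff = 10.57 ft²·°F·h/BTU

10.6 ft²·°F·h/BTU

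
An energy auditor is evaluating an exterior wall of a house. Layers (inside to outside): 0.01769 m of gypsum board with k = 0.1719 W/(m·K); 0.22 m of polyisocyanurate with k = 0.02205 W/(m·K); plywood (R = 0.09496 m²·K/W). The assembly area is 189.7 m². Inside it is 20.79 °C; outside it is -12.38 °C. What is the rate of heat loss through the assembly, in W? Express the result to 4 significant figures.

618.4 W

0.01769/0.1719 = 0.10291
0.22/0.02205 = 9.9773
R_total = 0.10291 + 9.9773 + 0.09496 = 10.175 m²·K/W
Q = A·ΔT/R = 189.7 × (20.79 − (-12.38)) / 10.175 = 618.4 W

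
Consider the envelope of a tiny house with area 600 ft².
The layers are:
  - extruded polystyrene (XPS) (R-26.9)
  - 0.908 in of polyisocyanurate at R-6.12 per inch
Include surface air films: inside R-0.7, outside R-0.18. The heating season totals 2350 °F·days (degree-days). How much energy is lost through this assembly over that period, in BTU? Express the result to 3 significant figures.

1020000 BTU

0.908 × 6.12 = 5.557
R_total = 0.7 + 26.9 + 5.557 + 0.18 = 33.34 ft²·°F·h/BTU
E = A × HDD × 24 / R = 600 × 2350 × 24 / 33.34 = 1015000 BTU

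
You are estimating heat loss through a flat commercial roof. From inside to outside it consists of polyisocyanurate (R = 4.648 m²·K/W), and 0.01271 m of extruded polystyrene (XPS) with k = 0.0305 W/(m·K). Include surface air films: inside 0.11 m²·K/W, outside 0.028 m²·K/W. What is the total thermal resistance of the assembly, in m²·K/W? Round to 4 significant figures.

5.203 m²·K/W

0.01271/0.0305 = 0.41672
R_total = 0.11 + 4.648 + 0.41672 + 0.028 = 5.2027 m²·K/W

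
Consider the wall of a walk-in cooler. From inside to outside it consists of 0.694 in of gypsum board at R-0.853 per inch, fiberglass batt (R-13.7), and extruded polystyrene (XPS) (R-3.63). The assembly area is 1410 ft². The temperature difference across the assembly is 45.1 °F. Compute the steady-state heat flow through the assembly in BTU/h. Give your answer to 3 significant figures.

3550 BTU/h

0.694 × 0.853 = 0.592
R_total = 0.592 + 13.7 + 3.63 = 17.92 ft²·°F·h/BTU
Q = A·ΔT/R = 1410 × 45.1 / 17.92 = 3548 BTU/h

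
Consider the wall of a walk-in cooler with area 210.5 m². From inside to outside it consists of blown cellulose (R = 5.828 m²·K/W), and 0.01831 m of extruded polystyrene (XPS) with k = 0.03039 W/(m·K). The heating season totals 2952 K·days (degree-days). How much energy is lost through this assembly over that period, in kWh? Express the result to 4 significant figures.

0.01831/0.03039 = 0.6025
R_total = 5.828 + 0.6025 = 6.4305 m²·K/W
E = A × HDD × 24 / R / 1000 = 210.5 × 2952 × 24 / 6.4305 / 1000 = 2319.2 kWh

2319 kWh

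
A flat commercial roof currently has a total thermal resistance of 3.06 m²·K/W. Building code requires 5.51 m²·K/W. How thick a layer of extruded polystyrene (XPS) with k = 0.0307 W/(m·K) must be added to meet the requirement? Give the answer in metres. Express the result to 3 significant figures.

0.0752 m

ΔR = 5.51 − 3.06 = 2.45 m²·K/W
L = ΔR × k = 2.45 × 0.0307 = 0.07521 m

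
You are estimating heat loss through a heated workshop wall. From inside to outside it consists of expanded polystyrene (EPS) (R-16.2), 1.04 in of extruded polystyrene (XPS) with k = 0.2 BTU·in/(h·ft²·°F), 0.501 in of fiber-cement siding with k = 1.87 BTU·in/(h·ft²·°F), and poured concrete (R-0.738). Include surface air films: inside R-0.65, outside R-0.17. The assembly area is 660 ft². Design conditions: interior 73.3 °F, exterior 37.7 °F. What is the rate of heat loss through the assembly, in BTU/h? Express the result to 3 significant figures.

1010 BTU/h

1.04/0.2 = 5.2
0.501/1.87 = 0.2679
R_total = 0.65 + 16.2 + 5.2 + 0.2679 + 0.738 + 0.17 = 23.23 ft²·°F·h/BTU
Q = A·ΔT/R = 660 × (73.3 − 37.7) / 23.23 = 1012 BTU/h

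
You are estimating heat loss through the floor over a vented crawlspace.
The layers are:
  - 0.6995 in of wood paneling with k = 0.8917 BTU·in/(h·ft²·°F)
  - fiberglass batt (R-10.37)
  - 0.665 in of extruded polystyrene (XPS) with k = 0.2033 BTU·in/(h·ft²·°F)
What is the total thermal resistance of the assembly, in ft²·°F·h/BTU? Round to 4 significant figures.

14.43 ft²·°F·h/BTU

0.6995/0.8917 = 0.78446
0.665/0.2033 = 3.271
R_total = 0.78446 + 10.37 + 3.271 = 14.425 ft²·°F·h/BTU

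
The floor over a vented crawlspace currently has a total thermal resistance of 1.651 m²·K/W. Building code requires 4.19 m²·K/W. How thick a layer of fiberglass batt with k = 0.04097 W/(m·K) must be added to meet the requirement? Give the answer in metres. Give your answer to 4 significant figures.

ΔR = 4.19 − 1.651 = 2.539 m²·K/W
L = ΔR × k = 2.539 × 0.04097 = 0.10402 m

0.1040 m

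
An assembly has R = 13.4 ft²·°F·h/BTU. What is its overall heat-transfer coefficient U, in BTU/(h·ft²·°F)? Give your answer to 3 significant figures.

U = 1/R = 1/13.4 = 0.07463

0.0746 BTU/(h·ft²·°F)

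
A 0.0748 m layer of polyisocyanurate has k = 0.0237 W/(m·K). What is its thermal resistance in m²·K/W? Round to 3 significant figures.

3.16 m²·K/W

R = L/k = 0.0748/0.0237 = 3.156 m²·K/W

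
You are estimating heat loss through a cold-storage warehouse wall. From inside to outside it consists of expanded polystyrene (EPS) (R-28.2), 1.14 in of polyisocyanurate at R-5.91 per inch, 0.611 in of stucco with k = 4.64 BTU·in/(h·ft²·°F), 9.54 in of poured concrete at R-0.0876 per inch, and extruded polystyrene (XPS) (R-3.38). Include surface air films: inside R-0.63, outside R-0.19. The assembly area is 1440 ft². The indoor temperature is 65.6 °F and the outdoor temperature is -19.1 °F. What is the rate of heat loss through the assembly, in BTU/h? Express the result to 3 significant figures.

3040 BTU/h

1.14 × 5.91 = 6.737
0.611/4.64 = 0.1317
9.54 × 0.0876 = 0.8357
R_total = 0.63 + 28.2 + 6.737 + 0.1317 + 0.8357 + 3.38 + 0.19 = 40.1 ft²·°F·h/BTU
Q = A·ΔT/R = 1440 × (65.6 − (-19.1)) / 40.1 = 3041 BTU/h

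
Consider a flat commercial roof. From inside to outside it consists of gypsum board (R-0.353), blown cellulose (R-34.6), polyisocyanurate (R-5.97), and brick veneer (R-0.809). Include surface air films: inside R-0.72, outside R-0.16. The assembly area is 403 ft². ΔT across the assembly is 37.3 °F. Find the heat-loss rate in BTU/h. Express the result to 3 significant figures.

353 BTU/h

R_total = 0.72 + 0.353 + 34.6 + 5.97 + 0.809 + 0.16 = 42.61 ft²·°F·h/BTU
Q = A·ΔT/R = 403 × 37.3 / 42.61 = 352.8 BTU/h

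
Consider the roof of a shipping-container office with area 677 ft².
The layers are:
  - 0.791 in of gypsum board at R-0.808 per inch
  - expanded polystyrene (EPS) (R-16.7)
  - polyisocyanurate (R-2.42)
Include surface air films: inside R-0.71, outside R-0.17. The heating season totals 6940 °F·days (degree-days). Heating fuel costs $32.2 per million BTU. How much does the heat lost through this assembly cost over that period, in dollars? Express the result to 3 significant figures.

0.791 × 0.808 = 0.6391
R_total = 0.71 + 0.6391 + 16.7 + 2.42 + 0.17 = 20.64 ft²·°F·h/BTU
E = A × HDD × 24 / R = 677 × 6940 × 24 / 20.64 = 5463000 BTU
Cost = 5463000/10⁶ × 32.2 = $175.9

176 dollars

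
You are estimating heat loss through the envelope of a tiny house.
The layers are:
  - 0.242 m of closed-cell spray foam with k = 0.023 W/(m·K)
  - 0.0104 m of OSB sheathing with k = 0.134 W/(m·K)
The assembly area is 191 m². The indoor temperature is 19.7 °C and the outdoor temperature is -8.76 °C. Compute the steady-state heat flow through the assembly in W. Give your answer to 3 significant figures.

0.242/0.023 = 10.52
0.0104/0.134 = 0.07761
R_total = 10.52 + 0.07761 = 10.6 m²·K/W
Q = A·ΔT/R = 191 × (19.7 − (-8.76)) / 10.6 = 512.8 W

513 W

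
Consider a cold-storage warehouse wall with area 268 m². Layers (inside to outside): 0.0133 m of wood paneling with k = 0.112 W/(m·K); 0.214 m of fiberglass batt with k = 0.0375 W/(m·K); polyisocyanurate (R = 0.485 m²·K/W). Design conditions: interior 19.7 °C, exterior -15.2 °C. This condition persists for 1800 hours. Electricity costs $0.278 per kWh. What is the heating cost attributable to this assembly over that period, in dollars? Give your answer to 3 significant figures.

0.0133/0.112 = 0.1187
0.214/0.0375 = 5.707
R_total = 0.1187 + 5.707 + 0.485 = 6.31 m²·K/W
Q = 268 × (19.7 − (-15.2)) / 6.31 = 1482 W
E = 1482 W × 1800 h / 1000 = 2668 kWh
Cost = 2668 × 0.278 = $741.7

742 dollars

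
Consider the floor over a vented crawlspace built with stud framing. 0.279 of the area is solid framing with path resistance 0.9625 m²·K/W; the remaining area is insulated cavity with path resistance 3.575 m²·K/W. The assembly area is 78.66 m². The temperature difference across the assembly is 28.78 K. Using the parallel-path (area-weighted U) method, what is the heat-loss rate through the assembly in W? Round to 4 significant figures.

1113 W

U_eff = 0.721/3.575 + 0.279/0.9625 = 0.20168 + 0.28987 = 0.49155
R_eff = 1/U_eff = 2.0344 m²·K/W
Q = 78.66 × 28.78 / 2.0344 = 1112.8 W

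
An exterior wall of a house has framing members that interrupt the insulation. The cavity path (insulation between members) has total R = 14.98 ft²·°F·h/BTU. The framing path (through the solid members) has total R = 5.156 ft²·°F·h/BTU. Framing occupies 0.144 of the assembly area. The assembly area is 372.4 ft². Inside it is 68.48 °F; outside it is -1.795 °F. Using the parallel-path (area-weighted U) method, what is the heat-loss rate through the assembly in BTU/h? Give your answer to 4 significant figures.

U_eff = 0.856/14.98 + 0.144/5.156 = 0.057143 + 0.027929 = 0.085071
R_eff = 1/U_eff = 11.755 ft²·°F·h/BTU
Q = 372.4 × (68.48 − (-1.795)) / 11.755 = 2226.4 BTU/h

2226 BTU/h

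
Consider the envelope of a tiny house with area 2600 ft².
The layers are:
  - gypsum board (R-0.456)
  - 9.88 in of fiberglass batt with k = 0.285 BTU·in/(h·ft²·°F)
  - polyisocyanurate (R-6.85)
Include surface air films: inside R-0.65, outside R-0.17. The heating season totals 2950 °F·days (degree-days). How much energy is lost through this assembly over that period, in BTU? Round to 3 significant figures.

9.88/0.285 = 34.67
R_total = 0.65 + 0.456 + 34.67 + 6.85 + 0.17 = 42.79 ft²·°F·h/BTU
E = A × HDD × 24 / R = 2600 × 2950 × 24 / 42.79 = 4302000 BTU

4300000 BTU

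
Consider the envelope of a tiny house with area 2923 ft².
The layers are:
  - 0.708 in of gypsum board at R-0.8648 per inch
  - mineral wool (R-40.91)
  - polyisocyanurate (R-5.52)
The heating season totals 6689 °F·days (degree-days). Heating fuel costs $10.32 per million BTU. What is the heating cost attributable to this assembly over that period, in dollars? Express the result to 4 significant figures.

0.708 × 0.8648 = 0.61228
R_total = 0.61228 + 40.91 + 5.52 = 47.042 ft²·°F·h/BTU
E = A × HDD × 24 / R = 2923 × 6689 × 24 / 47.042 = 9975000 BTU
Cost = 9975000/10⁶ × 10.32 = $102.94

102.9 dollars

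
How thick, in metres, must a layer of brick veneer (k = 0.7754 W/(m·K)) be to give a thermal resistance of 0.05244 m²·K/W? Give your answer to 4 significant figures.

L = R·k = 0.05244 × 0.7754 = 0.040662 m

0.04066 m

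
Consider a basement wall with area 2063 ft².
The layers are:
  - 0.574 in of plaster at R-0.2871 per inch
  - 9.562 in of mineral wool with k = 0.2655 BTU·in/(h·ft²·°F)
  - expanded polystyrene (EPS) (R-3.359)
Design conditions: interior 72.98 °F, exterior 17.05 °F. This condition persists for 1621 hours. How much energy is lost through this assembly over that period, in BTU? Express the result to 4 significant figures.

0.574 × 0.2871 = 0.1648
9.562/0.2655 = 36.015
R_total = 0.1648 + 36.015 + 3.359 = 39.539 ft²·°F·h/BTU
Q = 2063 × (72.98 − 17.05) / 39.539 = 2918.2 BTU/h
E = 2918.2 × 1621 = 4730500 BTU

4730000 BTU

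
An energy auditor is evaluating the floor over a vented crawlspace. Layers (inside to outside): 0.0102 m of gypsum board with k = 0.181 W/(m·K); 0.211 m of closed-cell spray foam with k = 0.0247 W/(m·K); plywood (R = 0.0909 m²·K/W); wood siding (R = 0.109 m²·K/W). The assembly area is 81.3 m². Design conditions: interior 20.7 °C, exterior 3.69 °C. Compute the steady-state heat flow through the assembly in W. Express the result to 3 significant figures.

157 W

0.0102/0.181 = 0.05635
0.211/0.0247 = 8.543
R_total = 0.05635 + 8.543 + 0.0909 + 0.109 = 8.799 m²·K/W
Q = A·ΔT/R = 81.3 × (20.7 − 3.69) / 8.799 = 157.2 W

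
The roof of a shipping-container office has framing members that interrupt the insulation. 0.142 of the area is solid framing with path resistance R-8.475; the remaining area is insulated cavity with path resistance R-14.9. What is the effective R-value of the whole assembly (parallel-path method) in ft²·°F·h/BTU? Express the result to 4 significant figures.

13.45 ft²·°F·h/BTU

U_eff = 0.858/14.9 + 0.142/8.475 = 0.057584 + 0.016755 = 0.074339
R_eff = 1/U_eff = 13.452 ft²·°F·h/BTU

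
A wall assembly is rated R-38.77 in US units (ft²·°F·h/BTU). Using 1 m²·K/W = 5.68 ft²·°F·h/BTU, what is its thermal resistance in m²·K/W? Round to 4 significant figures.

6.826 m²·K/W

R_SI = 38.77/5.68 = 6.8257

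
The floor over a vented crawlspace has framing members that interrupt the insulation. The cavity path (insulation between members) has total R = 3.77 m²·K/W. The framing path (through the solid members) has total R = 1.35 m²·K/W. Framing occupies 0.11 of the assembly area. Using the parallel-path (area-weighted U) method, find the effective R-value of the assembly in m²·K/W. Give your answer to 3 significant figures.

U_eff = 0.89/3.77 + 0.11/1.35 = 0.2361 + 0.08148 = 0.3176
R_eff = 1/U_eff = 3.149 m²·K/W

3.15 m²·K/W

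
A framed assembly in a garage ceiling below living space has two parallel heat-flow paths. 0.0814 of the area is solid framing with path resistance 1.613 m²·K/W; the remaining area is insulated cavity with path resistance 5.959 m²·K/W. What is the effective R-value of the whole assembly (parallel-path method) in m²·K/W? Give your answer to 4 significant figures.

U_eff = 0.9186/5.959 + 0.0814/1.613 = 0.15415 + 0.050465 = 0.20462
R_eff = 1/U_eff = 4.8871 m²·K/W

4.887 m²·K/W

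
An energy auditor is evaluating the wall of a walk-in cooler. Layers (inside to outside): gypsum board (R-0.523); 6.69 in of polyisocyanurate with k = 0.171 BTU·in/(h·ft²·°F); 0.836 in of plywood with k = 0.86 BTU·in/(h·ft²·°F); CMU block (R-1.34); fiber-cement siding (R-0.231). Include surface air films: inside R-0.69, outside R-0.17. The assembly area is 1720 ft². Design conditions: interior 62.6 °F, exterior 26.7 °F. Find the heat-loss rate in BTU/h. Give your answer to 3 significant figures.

6.69/0.171 = 39.12
0.836/0.86 = 0.9721
R_total = 0.69 + 0.523 + 39.12 + 0.9721 + 1.34 + 0.231 + 0.17 = 43.05 ft²·°F·h/BTU
Q = A·ΔT/R = 1720 × (62.6 − 26.7) / 43.05 = 1434 BTU/h

1430 BTU/h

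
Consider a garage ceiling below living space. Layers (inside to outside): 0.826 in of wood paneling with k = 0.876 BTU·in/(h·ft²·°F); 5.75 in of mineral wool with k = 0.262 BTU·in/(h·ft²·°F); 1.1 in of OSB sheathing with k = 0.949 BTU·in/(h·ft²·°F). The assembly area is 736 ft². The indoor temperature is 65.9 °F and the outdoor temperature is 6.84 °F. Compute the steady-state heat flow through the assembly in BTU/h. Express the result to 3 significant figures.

0.826/0.876 = 0.9429
5.75/0.262 = 21.95
1.1/0.949 = 1.159
R_total = 0.9429 + 21.95 + 1.159 = 24.05 ft²·°F·h/BTU
Q = A·ΔT/R = 736 × (65.9 − 6.84) / 24.05 = 1808 BTU/h

1810 BTU/h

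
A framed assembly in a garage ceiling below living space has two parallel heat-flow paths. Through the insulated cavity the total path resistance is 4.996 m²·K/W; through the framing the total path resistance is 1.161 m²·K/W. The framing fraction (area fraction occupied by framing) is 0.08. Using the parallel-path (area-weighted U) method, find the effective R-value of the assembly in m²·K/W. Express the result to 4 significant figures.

3.952 m²·K/W

U_eff = 0.92/4.996 + 0.08/1.161 = 0.18415 + 0.068906 = 0.25305
R_eff = 1/U_eff = 3.9517 m²·K/W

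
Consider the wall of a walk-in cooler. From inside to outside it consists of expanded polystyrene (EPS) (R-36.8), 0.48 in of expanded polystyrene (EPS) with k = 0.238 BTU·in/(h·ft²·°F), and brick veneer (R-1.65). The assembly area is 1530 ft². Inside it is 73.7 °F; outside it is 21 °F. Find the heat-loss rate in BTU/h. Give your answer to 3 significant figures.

0.48/0.238 = 2.017
R_total = 36.8 + 2.017 + 1.65 = 40.47 ft²·°F·h/BTU
Q = A·ΔT/R = 1530 × (73.7 − 21) / 40.47 = 1993 BTU/h

1990 BTU/h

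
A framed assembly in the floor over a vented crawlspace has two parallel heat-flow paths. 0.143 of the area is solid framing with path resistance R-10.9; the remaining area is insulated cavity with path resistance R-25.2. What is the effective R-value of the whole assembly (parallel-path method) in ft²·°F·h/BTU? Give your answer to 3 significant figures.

U_eff = 0.857/25.2 + 0.143/10.9 = 0.03401 + 0.01312 = 0.04713
R_eff = 1/U_eff = 21.22 ft²·°F·h/BTU

21.2 ft²·°F·h/BTU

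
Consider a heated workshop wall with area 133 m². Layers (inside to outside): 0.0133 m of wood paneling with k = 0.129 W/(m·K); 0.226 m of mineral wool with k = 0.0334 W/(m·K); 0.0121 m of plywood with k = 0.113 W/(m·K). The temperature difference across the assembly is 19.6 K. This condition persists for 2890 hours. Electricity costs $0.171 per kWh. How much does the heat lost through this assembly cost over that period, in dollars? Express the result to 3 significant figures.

185 dollars

0.0133/0.129 = 0.1031
0.226/0.0334 = 6.766
0.0121/0.113 = 0.1071
R_total = 0.1031 + 6.766 + 0.1071 = 6.977 m²·K/W
Q = 133 × 19.6 / 6.977 = 373.6 W
E = 373.6 W × 2890 h / 1000 = 1080 kWh
Cost = 1080 × 0.171 = $184.7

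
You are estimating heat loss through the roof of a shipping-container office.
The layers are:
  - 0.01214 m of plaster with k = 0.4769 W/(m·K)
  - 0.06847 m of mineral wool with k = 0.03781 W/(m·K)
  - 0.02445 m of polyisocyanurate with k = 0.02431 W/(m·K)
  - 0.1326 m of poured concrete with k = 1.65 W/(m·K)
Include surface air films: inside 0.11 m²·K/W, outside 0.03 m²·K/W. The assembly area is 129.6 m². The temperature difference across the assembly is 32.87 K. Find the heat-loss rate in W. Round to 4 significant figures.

0.01214/0.4769 = 0.025456
0.06847/0.03781 = 1.8109
0.02445/0.02431 = 1.0058
0.1326/1.65 = 0.080364
R_total = 0.11 + 0.025456 + 1.8109 + 1.0058 + 0.080364 + 0.03 = 3.0625 m²·K/W
Q = A·ΔT/R = 129.6 × 32.87 / 3.0625 = 1391 W

1391 W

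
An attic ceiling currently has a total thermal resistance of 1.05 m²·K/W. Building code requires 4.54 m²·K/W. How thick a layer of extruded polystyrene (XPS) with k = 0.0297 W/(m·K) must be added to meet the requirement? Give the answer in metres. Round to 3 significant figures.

0.104 m

ΔR = 4.54 − 1.05 = 3.49 m²·K/W
L = ΔR × k = 3.49 × 0.0297 = 0.1037 m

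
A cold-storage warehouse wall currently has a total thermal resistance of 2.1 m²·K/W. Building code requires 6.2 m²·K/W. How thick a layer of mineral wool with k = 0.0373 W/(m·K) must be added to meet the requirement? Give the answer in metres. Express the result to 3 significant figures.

ΔR = 6.2 − 2.1 = 4.1 m²·K/W
L = ΔR × k = 4.1 × 0.0373 = 0.1529 m

0.153 m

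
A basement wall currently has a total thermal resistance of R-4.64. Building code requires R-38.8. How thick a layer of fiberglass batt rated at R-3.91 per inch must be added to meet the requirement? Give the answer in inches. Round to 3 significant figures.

ΔR = 38.8 − 4.64 = 34.16 ft²·°F·h/BTU
L = ΔR / (R/in) = 34.16/3.91 = 8.737 in

8.74 in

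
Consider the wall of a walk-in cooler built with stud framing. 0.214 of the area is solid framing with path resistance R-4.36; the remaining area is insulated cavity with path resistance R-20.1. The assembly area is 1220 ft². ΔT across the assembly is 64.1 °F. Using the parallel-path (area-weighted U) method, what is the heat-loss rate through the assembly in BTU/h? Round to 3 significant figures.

6900 BTU/h

U_eff = 0.786/20.1 + 0.214/4.36 = 0.0391 + 0.04908 = 0.08819
R_eff = 1/U_eff = 11.34 ft²·°F·h/BTU
Q = 1220 × 64.1 / 11.34 = 6896 BTU/h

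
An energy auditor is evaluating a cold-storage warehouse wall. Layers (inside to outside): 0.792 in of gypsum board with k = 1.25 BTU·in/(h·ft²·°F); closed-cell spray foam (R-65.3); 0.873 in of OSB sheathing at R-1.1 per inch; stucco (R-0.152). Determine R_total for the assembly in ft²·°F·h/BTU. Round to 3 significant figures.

0.792/1.25 = 0.6336
0.873 × 1.1 = 0.9603
R_total = 0.6336 + 65.3 + 0.9603 + 0.152 = 67.05 ft²·°F·h/BTU

67.0 ft²·°F·h/BTU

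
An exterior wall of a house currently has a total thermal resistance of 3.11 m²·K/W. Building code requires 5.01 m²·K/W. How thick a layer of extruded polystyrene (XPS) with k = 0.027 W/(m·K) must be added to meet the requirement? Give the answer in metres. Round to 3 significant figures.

ΔR = 5.01 − 3.11 = 1.9 m²·K/W
L = ΔR × k = 1.9 × 0.027 = 0.0513 m

0.0513 m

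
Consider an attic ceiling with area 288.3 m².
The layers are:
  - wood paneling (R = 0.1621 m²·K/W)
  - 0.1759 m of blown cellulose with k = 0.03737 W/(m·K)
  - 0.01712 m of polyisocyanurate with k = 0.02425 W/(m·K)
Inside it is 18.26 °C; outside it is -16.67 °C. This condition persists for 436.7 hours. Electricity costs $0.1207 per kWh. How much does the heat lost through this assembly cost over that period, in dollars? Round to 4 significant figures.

95.21 dollars

0.1759/0.03737 = 4.707
0.01712/0.02425 = 0.70598
R_total = 0.1621 + 4.707 + 0.70598 = 5.5751 m²·K/W
Q = 288.3 × (18.26 − (-16.67)) / 5.5751 = 1806.3 W
E = 1806.3 W × 436.7 h / 1000 = 788.82 kWh
Cost = 788.82 × 0.1207 = $95.21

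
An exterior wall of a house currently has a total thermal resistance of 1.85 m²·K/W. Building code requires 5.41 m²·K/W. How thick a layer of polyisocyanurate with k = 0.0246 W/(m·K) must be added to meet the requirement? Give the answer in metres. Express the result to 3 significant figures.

0.0876 m

ΔR = 5.41 − 1.85 = 3.56 m²·K/W
L = ΔR × k = 3.56 × 0.0246 = 0.08758 m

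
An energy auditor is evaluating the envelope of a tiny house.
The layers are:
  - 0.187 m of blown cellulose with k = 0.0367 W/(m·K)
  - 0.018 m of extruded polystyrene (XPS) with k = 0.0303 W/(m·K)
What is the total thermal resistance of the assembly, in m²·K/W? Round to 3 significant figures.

5.69 m²·K/W

0.187/0.0367 = 5.095
0.018/0.0303 = 0.5941
R_total = 5.095 + 0.5941 = 5.689 m²·K/W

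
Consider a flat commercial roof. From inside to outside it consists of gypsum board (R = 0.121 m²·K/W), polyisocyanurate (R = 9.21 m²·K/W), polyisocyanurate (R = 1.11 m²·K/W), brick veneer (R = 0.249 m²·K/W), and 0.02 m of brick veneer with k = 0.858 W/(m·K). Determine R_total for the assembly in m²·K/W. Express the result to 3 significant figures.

10.7 m²·K/W

0.02/0.858 = 0.02331
R_total = 0.121 + 9.21 + 1.11 + 0.249 + 0.02331 = 10.71 m²·K/W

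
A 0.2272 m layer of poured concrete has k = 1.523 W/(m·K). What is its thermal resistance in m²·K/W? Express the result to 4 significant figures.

0.1492 m²·K/W

R = L/k = 0.2272/1.523 = 0.14918 m²·K/W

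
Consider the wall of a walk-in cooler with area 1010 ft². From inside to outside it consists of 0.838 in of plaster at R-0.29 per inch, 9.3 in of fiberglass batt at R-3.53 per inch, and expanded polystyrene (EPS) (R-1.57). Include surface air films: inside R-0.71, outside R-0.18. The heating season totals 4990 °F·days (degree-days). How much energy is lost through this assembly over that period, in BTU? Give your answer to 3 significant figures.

0.838 × 0.29 = 0.243
9.3 × 3.53 = 32.83
R_total = 0.71 + 0.243 + 32.83 + 1.57 + 0.18 = 35.53 ft²·°F·h/BTU
E = A × HDD × 24 / R = 1010 × 4990 × 24 / 35.53 = 3404000 BTU

3400000 BTU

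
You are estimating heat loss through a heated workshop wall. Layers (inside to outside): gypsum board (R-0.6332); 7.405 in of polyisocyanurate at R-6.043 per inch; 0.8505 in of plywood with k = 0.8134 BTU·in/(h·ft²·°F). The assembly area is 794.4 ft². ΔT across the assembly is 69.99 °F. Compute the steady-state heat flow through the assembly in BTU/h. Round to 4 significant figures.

7.405 × 6.043 = 44.748
0.8505/0.8134 = 1.0456
R_total = 0.6332 + 44.748 + 1.0456 = 46.427 ft²·°F·h/BTU
Q = A·ΔT/R = 794.4 × 69.99 / 46.427 = 1197.6 BTU/h

1198 BTU/h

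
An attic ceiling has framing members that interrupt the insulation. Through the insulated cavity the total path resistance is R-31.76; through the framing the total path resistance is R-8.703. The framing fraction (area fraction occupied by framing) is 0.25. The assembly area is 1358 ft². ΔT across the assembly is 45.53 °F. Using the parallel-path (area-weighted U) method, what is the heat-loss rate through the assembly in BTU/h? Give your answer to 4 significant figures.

U_eff = 0.75/31.76 + 0.25/8.703 = 0.023615 + 0.028726 = 0.05234
R_eff = 1/U_eff = 19.106 ft²·°F·h/BTU
Q = 1358 × 45.53 / 19.106 = 3236.2 BTU/h

3236 BTU/h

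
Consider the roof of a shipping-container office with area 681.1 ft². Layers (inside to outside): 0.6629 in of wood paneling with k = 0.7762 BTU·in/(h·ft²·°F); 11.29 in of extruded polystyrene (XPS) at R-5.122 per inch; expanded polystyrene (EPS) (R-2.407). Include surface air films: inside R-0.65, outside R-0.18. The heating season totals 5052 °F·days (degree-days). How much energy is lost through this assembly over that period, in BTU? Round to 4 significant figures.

0.6629/0.7762 = 0.85403
11.29 × 5.122 = 57.827
R_total = 0.65 + 0.85403 + 57.827 + 2.407 + 0.18 = 61.918 ft²·°F·h/BTU
E = A × HDD × 24 / R = 681.1 × 5052 × 24 / 61.918 = 1333700 BTU

1334000 BTU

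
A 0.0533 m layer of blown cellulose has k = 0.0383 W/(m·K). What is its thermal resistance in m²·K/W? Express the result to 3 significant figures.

1.39 m²·K/W

R = L/k = 0.0533/0.0383 = 1.392 m²·K/W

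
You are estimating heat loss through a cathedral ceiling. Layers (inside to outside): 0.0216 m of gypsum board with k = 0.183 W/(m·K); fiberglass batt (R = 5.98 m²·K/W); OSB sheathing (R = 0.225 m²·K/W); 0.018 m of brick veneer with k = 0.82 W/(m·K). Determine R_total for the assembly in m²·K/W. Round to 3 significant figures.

0.0216/0.183 = 0.118
0.018/0.82 = 0.02195
R_total = 0.118 + 5.98 + 0.225 + 0.02195 = 6.345 m²·K/W

6.34 m²·K/W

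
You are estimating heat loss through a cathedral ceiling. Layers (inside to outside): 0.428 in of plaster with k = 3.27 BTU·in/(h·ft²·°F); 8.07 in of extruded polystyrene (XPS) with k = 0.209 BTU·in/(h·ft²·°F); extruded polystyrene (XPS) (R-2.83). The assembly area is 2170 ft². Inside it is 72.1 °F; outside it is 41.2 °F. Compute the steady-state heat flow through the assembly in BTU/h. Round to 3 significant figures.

1610 BTU/h

0.428/3.27 = 0.1309
8.07/0.209 = 38.61
R_total = 0.1309 + 38.61 + 2.83 = 41.57 ft²·°F·h/BTU
Q = A·ΔT/R = 2170 × (72.1 − 41.2) / 41.57 = 1613 BTU/h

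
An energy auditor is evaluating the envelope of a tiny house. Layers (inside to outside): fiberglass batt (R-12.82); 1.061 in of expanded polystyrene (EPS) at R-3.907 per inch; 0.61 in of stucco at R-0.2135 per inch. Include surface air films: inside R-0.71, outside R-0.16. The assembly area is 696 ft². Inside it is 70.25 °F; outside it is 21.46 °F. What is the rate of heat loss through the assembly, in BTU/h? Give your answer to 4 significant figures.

1.061 × 3.907 = 4.1453
0.61 × 0.2135 = 0.13023
R_total = 0.71 + 12.82 + 4.1453 + 0.13023 + 0.16 = 17.966 ft²·°F·h/BTU
Q = A·ΔT/R = 696 × (70.25 − 21.46) / 17.966 = 1890.2 BTU/h

1890 BTU/h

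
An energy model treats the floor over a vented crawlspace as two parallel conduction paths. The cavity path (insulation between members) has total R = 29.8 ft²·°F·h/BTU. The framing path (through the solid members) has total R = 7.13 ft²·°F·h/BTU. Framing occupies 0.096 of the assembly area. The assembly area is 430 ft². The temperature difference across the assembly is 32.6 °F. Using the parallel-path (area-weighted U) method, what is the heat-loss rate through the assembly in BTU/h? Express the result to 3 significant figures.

614 BTU/h

U_eff = 0.904/29.8 + 0.096/7.13 = 0.03034 + 0.01346 = 0.0438
R_eff = 1/U_eff = 22.83 ft²·°F·h/BTU
Q = 430 × 32.6 / 22.83 = 614 BTU/h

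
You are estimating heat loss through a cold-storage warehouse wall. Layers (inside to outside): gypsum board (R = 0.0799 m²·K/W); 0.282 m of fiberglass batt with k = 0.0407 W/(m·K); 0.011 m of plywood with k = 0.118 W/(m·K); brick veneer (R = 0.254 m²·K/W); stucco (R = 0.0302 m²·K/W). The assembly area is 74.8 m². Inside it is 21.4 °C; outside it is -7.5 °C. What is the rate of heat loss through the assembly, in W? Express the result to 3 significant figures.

293 W

0.282/0.0407 = 6.929
0.011/0.118 = 0.09322
R_total = 0.0799 + 6.929 + 0.09322 + 0.254 + 0.0302 = 7.386 m²·K/W
Q = A·ΔT/R = 74.8 × (21.4 − (-7.5)) / 7.386 = 292.7 W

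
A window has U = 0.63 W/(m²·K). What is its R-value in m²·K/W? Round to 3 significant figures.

R = 1/U = 1/0.63 = 1.587

1.59 m²·K/W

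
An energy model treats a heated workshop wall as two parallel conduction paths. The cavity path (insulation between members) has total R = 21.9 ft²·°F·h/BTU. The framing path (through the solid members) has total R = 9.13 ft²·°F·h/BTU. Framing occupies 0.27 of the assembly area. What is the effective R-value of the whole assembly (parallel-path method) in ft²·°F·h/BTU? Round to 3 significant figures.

U_eff = 0.73/21.9 + 0.27/9.13 = 0.03333 + 0.02957 = 0.06291
R_eff = 1/U_eff = 15.9 ft²·°F·h/BTU

15.9 ft²·°F·h/BTU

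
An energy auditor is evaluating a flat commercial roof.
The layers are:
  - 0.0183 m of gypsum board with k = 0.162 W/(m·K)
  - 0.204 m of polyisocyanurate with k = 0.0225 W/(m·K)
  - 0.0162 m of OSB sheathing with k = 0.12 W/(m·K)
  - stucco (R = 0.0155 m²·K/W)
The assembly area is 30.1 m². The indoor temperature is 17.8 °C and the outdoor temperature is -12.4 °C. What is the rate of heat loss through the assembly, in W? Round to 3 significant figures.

0.0183/0.162 = 0.113
0.204/0.0225 = 9.067
0.0162/0.12 = 0.135
R_total = 0.113 + 9.067 + 0.135 + 0.0155 = 9.33 m²·K/W
Q = A·ΔT/R = 30.1 × (17.8 − (-12.4)) / 9.33 = 97.43 W

97.4 W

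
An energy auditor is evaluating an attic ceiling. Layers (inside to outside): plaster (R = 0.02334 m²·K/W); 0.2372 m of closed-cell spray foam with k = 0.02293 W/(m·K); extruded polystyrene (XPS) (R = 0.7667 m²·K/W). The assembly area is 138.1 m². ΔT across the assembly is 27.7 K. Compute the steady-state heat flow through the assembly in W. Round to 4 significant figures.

343.6 W

0.2372/0.02293 = 10.345
R_total = 0.02334 + 10.345 + 0.7667 = 11.135 m²·K/W
Q = A·ΔT/R = 138.1 × 27.7 / 11.135 = 343.56 W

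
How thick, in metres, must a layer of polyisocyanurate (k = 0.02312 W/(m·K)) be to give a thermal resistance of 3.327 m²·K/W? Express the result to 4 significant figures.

L = R·k = 3.327 × 0.02312 = 0.07692 m

0.07692 m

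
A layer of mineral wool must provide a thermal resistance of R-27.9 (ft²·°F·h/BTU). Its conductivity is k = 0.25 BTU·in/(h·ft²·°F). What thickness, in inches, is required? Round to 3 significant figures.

L = R × k = 27.9 × 0.25 = 6.975 in

6.97 in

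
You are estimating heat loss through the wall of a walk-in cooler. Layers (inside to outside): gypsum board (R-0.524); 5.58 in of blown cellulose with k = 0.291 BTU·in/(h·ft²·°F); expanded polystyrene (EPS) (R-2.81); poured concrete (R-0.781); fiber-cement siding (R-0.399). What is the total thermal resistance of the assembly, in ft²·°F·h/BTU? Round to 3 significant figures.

5.58/0.291 = 19.18
R_total = 0.524 + 19.18 + 2.81 + 0.781 + 0.399 = 23.69 ft²·°F·h/BTU

23.7 ft²·°F·h/BTU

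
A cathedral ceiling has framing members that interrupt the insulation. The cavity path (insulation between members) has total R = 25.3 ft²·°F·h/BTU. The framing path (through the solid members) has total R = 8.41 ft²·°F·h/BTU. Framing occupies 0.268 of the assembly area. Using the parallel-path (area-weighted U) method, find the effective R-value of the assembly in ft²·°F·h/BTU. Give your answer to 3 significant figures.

U_eff = 0.732/25.3 + 0.268/8.41 = 0.02893 + 0.03187 = 0.0608
R_eff = 1/U_eff = 16.45 ft²·°F·h/BTU

16.4 ft²·°F·h/BTU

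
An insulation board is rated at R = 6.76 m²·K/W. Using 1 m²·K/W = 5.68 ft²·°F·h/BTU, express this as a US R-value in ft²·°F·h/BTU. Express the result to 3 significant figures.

38.4 ft²·°F·h/BTU

R_US = 6.76 × 5.68 = 38.4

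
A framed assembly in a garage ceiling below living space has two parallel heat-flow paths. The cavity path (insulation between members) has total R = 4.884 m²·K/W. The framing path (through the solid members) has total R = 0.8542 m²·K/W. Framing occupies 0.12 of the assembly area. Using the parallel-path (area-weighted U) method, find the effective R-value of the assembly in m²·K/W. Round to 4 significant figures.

U_eff = 0.88/4.884 + 0.12/0.8542 = 0.18018 + 0.14048 = 0.32066
R_eff = 1/U_eff = 3.1185 m²·K/W

3.119 m²·K/W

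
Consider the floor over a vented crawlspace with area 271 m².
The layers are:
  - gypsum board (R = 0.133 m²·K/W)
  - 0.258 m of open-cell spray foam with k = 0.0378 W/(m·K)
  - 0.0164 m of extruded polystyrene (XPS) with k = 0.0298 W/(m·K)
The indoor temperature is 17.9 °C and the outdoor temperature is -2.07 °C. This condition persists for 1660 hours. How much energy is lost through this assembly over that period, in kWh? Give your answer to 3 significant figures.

1200 kWh

0.258/0.0378 = 6.825
0.0164/0.0298 = 0.5503
R_total = 0.133 + 6.825 + 0.5503 = 7.509 m²·K/W
Q = 271 × (17.9 − (-2.07)) / 7.509 = 720.7 W
E = 720.7 W × 1660 h / 1000 = 1196 kWh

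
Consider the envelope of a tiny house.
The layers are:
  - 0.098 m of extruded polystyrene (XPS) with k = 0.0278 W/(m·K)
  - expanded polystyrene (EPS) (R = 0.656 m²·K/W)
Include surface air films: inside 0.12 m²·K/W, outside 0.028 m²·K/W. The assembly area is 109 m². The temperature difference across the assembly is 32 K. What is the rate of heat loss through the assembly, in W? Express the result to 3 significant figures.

0.098/0.0278 = 3.525
R_total = 0.12 + 3.525 + 0.656 + 0.028 = 4.329 m²·K/W
Q = A·ΔT/R = 109 × 32 / 4.329 = 805.7 W

806 W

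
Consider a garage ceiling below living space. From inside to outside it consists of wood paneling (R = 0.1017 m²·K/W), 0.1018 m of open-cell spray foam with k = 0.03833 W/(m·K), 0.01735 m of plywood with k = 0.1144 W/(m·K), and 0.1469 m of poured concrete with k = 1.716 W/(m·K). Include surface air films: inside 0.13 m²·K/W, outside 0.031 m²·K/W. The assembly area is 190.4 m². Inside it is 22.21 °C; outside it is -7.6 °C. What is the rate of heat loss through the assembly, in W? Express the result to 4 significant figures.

0.1018/0.03833 = 2.6559
0.01735/0.1144 = 0.15166
0.1469/1.716 = 0.085606
R_total = 0.13 + 0.1017 + 2.6559 + 0.15166 + 0.085606 + 0.031 = 3.1559 m²·K/W
Q = A·ΔT/R = 190.4 × (22.21 − (-7.6)) / 3.1559 = 1798.5 W

1799 W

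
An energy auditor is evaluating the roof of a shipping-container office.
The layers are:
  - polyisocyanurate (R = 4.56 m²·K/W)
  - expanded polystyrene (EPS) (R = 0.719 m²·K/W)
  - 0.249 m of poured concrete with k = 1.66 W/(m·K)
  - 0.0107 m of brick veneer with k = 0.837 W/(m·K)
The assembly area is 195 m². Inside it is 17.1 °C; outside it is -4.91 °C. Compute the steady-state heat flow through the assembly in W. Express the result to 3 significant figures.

0.249/1.66 = 0.15
0.0107/0.837 = 0.01278
R_total = 4.56 + 0.719 + 0.15 + 0.01278 = 5.442 m²·K/W
Q = A·ΔT/R = 195 × (17.1 − (-4.91)) / 5.442 = 788.7 W

789 W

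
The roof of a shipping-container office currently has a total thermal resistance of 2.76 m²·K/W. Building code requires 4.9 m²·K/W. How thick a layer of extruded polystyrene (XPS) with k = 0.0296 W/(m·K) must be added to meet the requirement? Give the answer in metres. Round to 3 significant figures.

ΔR = 4.9 − 2.76 = 2.14 m²·K/W
L = ΔR × k = 2.14 × 0.0296 = 0.06334 m

0.0633 m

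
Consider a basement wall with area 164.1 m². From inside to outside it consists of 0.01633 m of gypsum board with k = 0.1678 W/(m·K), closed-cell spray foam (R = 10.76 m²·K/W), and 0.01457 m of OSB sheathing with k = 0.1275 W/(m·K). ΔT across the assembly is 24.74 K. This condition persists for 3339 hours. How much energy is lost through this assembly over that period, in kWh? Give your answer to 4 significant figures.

0.01633/0.1678 = 0.097318
0.01457/0.1275 = 0.11427
R_total = 0.097318 + 10.76 + 0.11427 = 10.972 m²·K/W
Q = 164.1 × 24.74 / 10.972 = 370.03 W
E = 370.03 W × 3339 h / 1000 = 1235.5 kWh

1236 kWh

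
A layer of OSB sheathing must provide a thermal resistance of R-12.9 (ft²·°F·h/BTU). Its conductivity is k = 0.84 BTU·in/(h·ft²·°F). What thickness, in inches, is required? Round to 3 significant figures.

10.8 in

L = R × k = 12.9 × 0.84 = 10.84 in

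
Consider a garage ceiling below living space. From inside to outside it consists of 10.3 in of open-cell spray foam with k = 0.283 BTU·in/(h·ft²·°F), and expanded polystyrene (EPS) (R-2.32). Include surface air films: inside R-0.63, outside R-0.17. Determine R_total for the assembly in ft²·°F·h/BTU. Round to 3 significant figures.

10.3/0.283 = 36.4
R_total = 0.63 + 36.4 + 2.32 + 0.17 = 39.52 ft²·°F·h/BTU

39.5 ft²·°F·h/BTU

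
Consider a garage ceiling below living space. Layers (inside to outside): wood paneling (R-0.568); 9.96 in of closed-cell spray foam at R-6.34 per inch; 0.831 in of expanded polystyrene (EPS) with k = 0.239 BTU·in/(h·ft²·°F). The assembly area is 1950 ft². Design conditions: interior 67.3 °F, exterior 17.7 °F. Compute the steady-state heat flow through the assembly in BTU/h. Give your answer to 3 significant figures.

9.96 × 6.34 = 63.15
0.831/0.239 = 3.477
R_total = 0.568 + 63.15 + 3.477 = 67.19 ft²·°F·h/BTU
Q = A·ΔT/R = 1950 × (67.3 − 17.7) / 67.19 = 1439 BTU/h

1440 BTU/h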